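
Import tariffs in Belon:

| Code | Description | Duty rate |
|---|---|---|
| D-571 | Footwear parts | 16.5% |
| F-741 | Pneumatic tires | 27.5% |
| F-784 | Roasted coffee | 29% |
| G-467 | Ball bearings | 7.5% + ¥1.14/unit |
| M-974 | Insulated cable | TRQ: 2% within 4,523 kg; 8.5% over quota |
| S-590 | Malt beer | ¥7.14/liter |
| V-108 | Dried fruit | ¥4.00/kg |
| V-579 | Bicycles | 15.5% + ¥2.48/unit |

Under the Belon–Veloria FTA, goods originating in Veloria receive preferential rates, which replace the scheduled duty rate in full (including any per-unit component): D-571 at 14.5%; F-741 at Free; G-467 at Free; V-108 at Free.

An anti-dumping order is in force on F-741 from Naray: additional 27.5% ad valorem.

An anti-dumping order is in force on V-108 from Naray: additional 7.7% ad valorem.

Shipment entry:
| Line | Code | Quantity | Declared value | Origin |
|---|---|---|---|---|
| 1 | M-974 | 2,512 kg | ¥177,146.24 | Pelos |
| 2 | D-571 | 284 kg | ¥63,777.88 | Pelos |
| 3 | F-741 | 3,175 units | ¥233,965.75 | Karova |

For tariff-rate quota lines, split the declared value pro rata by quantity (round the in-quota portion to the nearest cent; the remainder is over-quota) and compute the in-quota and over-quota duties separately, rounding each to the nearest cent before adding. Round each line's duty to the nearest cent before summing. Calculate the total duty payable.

¥78,406.85

Line 1 (M-974, Pelos, 2,512 kg, ¥177,146.24):
Code M-974 is under a tariff-rate quota (threshold 4,523 kg). Quantity 2,512 kg is within the quota, so the in-quota rate 2% applies to the full value.
Duty = ¥177,146.24 × 2% = ¥3,542.92.
Line 2 (D-571, Pelos, 284 kg, ¥63,777.88):
Base rate for D-571 is 16.5%.
D-571 has an FTA preferential rate, but origin Pelos is not Veloria; base rate stands.
Duty = ¥63,777.88 × 16.5% = ¥10,523.35.
Line 3 (F-741, Karova, 3,175 units, ¥233,965.75):
Base rate for F-741 is 27.5%.
F-741 has an FTA preferential rate, but origin Karova is not Veloria; base rate stands.
The additional-duty order on F-741 targets Naray, not Karova; it does not apply.
Duty = ¥233,965.75 × 27.5% = ¥64,340.58.
Total = ¥3,542.92 + ¥10,523.35 + ¥64,340.58 = ¥78,406.85.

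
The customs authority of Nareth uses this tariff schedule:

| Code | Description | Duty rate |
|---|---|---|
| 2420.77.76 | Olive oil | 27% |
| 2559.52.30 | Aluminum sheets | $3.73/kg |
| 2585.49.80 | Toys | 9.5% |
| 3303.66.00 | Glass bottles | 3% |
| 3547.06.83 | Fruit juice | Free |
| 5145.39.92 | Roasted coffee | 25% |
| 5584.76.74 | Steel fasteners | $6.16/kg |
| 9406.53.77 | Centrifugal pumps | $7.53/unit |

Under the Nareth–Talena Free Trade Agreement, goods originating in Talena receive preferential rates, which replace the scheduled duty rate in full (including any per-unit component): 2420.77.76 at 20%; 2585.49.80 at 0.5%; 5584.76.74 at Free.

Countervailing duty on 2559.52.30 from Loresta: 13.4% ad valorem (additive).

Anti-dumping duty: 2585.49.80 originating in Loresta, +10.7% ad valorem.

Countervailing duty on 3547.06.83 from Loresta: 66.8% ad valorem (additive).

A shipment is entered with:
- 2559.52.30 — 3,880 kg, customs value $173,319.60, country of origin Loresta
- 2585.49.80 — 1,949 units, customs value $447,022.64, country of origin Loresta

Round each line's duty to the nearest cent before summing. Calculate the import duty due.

Line 1 (2559.52.30, Loresta, 3,880 kg, $173,319.60):
Base rate for 2559.52.30 is $3.73/kg.
Additional duty on 2559.52.30 from Loresta: +13.4% ad valorem. Applied ad valorem rate = 13.4%.
Duty = $173,319.60 × 13.4% + 3,880 × $3.73 = $37,697.23.
Line 2 (2585.49.80, Loresta, 1,949 units, $447,022.64):
Base rate for 2585.49.80 is 9.5%.
2585.49.80 has an FTA preferential rate, but origin Loresta is not Talena; base rate stands.
Additional duty on 2585.49.80 from Loresta: +10.7%. Applied ad valorem rate: 9.5% + 10.7% = 20.2%.
Duty = $447,022.64 × 20.2% = $90,298.57.
Total = $37,697.23 + $90,298.57 = $127,995.80.

$127,995.80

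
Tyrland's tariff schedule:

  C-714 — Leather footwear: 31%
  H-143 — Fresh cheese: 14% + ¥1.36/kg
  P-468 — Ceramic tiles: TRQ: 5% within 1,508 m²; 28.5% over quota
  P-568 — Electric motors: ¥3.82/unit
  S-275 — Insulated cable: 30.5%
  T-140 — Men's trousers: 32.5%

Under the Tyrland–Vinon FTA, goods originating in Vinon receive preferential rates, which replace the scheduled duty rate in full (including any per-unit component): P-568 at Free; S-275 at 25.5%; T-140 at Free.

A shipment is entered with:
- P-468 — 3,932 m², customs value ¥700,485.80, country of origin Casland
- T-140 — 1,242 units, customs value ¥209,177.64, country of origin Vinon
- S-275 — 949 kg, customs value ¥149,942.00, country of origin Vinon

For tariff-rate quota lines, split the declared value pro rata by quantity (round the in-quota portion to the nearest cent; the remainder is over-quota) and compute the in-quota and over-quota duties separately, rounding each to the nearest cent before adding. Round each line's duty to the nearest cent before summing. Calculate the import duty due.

¥174,740.87

Line 1 (P-468, Casland, 3,932 m², ¥700,485.80):
Code P-468 is under a tariff-rate quota (threshold 1,508 m²). In-quota: 1,508 m² at 5%; over-quota: 2,424 m² at 28.5%.
Pro-rata value split: in-quota = ¥700,485.80 × 1,508/3,932 = ¥268,650.20; over-quota = ¥700,485.80 − ¥268,650.20 = ¥431,835.60.
In-quota duty = ¥268,650.20 × 5% = ¥13,432.51. Over-quota duty = ¥431,835.60 × 28.5% = ¥123,073.15.
Line duty = ¥13,432.51 + ¥123,073.15 = ¥136,505.66.
Line 2 (T-140, Vinon, 1,242 units, ¥209,177.64):
Base rate for T-140 is 32.5%.
Origin Vinon qualifies under the Tyrland–Vinon agreement and T-140 is covered: preferential rate Free applies instead.
Duty = ¥209,177.64 × 0% = ¥0.00.
Line 3 (S-275, Vinon, 949 kg, ¥149,942.00):
Base rate for S-275 is 30.5%.
Origin Vinon qualifies under the Tyrland–Vinon agreement and S-275 is covered: preferential rate 25.5% applies instead.
Duty = ¥149,942.00 × 25.5% = ¥38,235.21.
Total = ¥136,505.66 + ¥0.00 + ¥38,235.21 = ¥174,740.87.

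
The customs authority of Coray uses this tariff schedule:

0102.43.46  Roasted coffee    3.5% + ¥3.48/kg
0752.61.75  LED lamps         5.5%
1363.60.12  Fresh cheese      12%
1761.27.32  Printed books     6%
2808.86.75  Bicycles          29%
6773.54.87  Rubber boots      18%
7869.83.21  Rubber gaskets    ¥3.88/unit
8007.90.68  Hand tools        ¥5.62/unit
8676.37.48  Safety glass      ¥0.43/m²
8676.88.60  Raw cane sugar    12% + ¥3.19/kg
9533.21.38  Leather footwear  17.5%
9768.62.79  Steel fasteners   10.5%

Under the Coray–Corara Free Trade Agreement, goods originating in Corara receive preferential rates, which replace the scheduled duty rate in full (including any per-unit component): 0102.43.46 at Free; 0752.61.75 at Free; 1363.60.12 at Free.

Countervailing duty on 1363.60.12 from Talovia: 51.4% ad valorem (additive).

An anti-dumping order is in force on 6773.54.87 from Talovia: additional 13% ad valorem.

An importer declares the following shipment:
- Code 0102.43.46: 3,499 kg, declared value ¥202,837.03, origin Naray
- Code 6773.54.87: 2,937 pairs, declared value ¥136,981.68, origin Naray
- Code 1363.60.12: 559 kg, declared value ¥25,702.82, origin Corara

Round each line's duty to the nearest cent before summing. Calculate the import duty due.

Line 1 (0102.43.46, Naray, 3,499 kg, ¥202,837.03):
Base rate for 0102.43.46 is 3.5% + ¥3.48/kg.
0102.43.46 has an FTA preferential rate, but origin Naray is not Corara; base rate stands.
Duty = ¥202,837.03 × 3.5% + 3,499 × ¥3.48 = ¥19,275.82.
Line 2 (6773.54.87, Naray, 2,937 pairs, ¥136,981.68):
Base rate for 6773.54.87 is 18%.
The additional-duty order on 6773.54.87 targets Talovia, not Naray; it does not apply.
Duty = ¥136,981.68 × 18% = ¥24,656.70.
Line 3 (1363.60.12, Corara, 559 kg, ¥25,702.82):
Base rate for 1363.60.12 is 12%.
Origin Corara qualifies under the Coray–Corara agreement and 1363.60.12 is covered: preferential rate Free applies instead.
The additional-duty order on 1363.60.12 targets Talovia, not Corara; it does not apply.
Duty = ¥25,702.82 × 0% = ¥0.00.
Total = ¥19,275.82 + ¥24,656.70 + ¥0.00 = ¥43,932.52.

¥43,932.52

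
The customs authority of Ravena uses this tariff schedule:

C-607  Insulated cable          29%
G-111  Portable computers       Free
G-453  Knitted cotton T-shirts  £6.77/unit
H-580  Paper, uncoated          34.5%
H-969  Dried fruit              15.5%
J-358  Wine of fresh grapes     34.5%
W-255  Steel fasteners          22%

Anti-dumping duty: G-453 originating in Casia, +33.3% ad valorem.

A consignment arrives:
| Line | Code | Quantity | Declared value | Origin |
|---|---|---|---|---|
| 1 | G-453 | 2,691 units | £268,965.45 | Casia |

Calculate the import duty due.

£107,783.56

Line 1 (G-453, Casia, 2,691 units, £268,965.45):
Base rate for G-453 is £6.77/unit.
Additional duty on G-453 from Casia: +33.3% ad valorem. Applied ad valorem rate = 33.3%.
Duty = £268,965.45 × 33.3% + 2,691 × £6.77 = £107,783.56.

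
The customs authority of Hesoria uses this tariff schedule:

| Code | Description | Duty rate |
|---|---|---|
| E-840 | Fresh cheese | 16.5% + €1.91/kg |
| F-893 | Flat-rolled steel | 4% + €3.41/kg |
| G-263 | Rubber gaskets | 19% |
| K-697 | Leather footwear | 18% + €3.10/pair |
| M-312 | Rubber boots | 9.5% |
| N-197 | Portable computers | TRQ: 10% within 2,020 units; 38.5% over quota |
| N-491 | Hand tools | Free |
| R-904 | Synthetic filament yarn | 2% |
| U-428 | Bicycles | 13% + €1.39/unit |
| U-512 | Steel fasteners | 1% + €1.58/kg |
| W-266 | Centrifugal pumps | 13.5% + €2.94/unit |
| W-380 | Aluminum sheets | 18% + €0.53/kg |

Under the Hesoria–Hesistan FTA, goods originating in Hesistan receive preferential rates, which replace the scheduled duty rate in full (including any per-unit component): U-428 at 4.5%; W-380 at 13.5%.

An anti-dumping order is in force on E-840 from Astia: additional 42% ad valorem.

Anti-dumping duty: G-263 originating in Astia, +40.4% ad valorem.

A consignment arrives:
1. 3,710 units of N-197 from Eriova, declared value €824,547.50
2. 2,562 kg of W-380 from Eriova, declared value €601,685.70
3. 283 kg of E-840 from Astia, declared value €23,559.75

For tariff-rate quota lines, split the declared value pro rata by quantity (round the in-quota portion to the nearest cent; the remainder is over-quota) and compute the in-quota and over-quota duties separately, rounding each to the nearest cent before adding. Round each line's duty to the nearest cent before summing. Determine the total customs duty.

€313,485.73

Line 1 (N-197, Eriova, 3,710 units, €824,547.50):
Code N-197 is under a tariff-rate quota (threshold 2,020 units). In-quota: 2,020 units at 10%; over-quota: 1,690 units at 38.5%.
Pro-rata value split: in-quota = €824,547.50 × 2,020/3,710 = €448,945.00; over-quota = €824,547.50 − €448,945.00 = €375,602.50.
In-quota duty = €448,945.00 × 10% = €44,894.50. Over-quota duty = €375,602.50 × 38.5% = €144,606.96.
Line duty = €44,894.50 + €144,606.96 = €189,501.46.
Line 2 (W-380, Eriova, 2,562 kg, €601,685.70):
Base rate for W-380 is 18% + €0.53/kg.
W-380 has an FTA preferential rate, but origin Eriova is not Hesistan; base rate stands.
Duty = €601,685.70 × 18% + 2,562 × €0.53 = €109,661.29.
Line 3 (E-840, Astia, 283 kg, €23,559.75):
Base rate for E-840 is 16.5% + €1.91/kg.
Additional duty on E-840 from Astia: +42%. Applied ad valorem rate: 16.5% + 42% = 58.5%.
Duty = €23,559.75 × 58.5% + 283 × €1.91 = €14,322.98.
Total = €189,501.46 + €109,661.29 + €14,322.98 = €313,485.73.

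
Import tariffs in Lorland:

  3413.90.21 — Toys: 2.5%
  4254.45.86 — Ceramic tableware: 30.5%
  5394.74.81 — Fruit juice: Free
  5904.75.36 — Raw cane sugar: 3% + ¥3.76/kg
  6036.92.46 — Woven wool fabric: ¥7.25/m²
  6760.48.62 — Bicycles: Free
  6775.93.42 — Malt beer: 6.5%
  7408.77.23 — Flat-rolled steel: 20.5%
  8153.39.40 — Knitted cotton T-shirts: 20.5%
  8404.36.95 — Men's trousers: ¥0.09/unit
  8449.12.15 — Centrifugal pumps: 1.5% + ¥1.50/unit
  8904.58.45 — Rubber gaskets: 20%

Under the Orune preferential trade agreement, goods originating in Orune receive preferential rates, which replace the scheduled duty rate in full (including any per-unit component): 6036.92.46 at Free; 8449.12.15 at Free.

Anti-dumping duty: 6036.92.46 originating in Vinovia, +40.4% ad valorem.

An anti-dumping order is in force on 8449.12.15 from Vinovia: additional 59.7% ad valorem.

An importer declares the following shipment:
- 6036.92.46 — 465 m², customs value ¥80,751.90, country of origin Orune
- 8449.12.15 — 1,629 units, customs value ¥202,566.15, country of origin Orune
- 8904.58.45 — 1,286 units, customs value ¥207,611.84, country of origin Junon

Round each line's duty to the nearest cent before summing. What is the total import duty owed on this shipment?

¥41,522.37

Line 1 (6036.92.46, Orune, 465 m², ¥80,751.90):
Base rate for 6036.92.46 is ¥7.25/m².
Origin Orune qualifies under the Lorland–Orune agreement and 6036.92.46 is covered: preferential rate Free applies instead.
The additional-duty order on 6036.92.46 targets Vinovia, not Orune; it does not apply.
Duty = ¥80,751.90 × 0% = ¥0.00.
Line 2 (8449.12.15, Orune, 1,629 units, ¥202,566.15):
Base rate for 8449.12.15 is 1.5% + ¥1.50/unit.
Origin Orune qualifies under the Lorland–Orune agreement and 8449.12.15 is covered: preferential rate Free applies instead.
The additional-duty order on 8449.12.15 targets Vinovia, not Orune; it does not apply.
Duty = ¥202,566.15 × 0% = ¥0.00.
Line 3 (8904.58.45, Junon, 1,286 units, ¥207,611.84):
Base rate for 8904.58.45 is 20%.
Duty = ¥207,611.84 × 20% = ¥41,522.37.
Total = ¥0.00 + ¥0.00 + ¥41,522.37 = ¥41,522.37.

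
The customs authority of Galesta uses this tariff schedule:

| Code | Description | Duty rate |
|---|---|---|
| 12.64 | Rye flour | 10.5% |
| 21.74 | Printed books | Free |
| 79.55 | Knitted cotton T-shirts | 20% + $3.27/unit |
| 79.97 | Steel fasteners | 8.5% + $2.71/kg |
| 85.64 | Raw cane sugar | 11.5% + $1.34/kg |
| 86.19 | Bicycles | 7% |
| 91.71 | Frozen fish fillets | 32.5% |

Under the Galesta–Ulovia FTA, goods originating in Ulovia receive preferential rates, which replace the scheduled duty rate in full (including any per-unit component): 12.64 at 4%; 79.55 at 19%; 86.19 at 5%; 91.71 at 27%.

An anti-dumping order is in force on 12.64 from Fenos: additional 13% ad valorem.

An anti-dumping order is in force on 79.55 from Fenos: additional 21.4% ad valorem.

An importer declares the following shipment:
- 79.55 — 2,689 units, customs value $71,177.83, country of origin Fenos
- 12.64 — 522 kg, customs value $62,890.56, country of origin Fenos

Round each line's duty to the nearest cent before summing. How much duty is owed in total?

Line 1 (79.55, Fenos, 2,689 units, $71,177.83):
Base rate for 79.55 is 20% + $3.27/unit.
79.55 has an FTA preferential rate, but origin Fenos is not Ulovia; base rate stands.
Additional duty on 79.55 from Fenos: +21.4%. Applied ad valorem rate: 20% + 21.4% = 41.4%.
Duty = $71,177.83 × 41.4% + 2,689 × $3.27 = $38,260.65.
Line 2 (12.64, Fenos, 522 kg, $62,890.56):
Base rate for 12.64 is 10.5%.
12.64 has an FTA preferential rate, but origin Fenos is not Ulovia; base rate stands.
Additional duty on 12.64 from Fenos: +13%. Applied ad valorem rate: 10.5% + 13% = 23.5%.
Duty = $62,890.56 × 23.5% = $14,779.28.
Total = $38,260.65 + $14,779.28 = $53,039.93.

$53,039.93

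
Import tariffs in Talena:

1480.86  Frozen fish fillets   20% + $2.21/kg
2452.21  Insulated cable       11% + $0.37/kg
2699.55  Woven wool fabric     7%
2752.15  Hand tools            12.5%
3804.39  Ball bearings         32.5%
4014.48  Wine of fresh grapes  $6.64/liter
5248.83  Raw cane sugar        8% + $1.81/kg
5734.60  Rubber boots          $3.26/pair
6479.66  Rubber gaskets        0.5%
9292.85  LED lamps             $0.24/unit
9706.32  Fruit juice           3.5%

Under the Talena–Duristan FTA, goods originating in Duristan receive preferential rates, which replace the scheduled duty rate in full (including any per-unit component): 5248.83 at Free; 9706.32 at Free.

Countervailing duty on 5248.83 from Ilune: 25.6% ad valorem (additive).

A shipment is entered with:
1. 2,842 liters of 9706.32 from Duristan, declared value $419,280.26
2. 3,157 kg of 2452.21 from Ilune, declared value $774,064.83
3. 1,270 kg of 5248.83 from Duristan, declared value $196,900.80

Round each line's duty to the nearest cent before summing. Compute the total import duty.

Line 1 (9706.32, Duristan, 2,842 liters, $419,280.26):
Base rate for 9706.32 is 3.5%.
Origin Duristan qualifies under the Talena–Duristan agreement and 9706.32 is covered: preferential rate Free applies instead.
Duty = $419,280.26 × 0% = $0.00.
Line 2 (2452.21, Ilune, 3,157 kg, $774,064.83):
Base rate for 2452.21 is 11% + $0.37/kg.
Duty = $774,064.83 × 11% + 3,157 × $0.37 = $86,315.22.
Line 3 (5248.83, Duristan, 1,270 kg, $196,900.80):
Base rate for 5248.83 is 8% + $1.81/kg.
Origin Duristan qualifies under the Talena–Duristan agreement and 5248.83 is covered: preferential rate Free applies instead.
The additional-duty order on 5248.83 targets Ilune, not Duristan; it does not apply.
Duty = $196,900.80 × 0% = $0.00.
Total = $0.00 + $86,315.22 + $0.00 = $86,315.22.

$86,315.22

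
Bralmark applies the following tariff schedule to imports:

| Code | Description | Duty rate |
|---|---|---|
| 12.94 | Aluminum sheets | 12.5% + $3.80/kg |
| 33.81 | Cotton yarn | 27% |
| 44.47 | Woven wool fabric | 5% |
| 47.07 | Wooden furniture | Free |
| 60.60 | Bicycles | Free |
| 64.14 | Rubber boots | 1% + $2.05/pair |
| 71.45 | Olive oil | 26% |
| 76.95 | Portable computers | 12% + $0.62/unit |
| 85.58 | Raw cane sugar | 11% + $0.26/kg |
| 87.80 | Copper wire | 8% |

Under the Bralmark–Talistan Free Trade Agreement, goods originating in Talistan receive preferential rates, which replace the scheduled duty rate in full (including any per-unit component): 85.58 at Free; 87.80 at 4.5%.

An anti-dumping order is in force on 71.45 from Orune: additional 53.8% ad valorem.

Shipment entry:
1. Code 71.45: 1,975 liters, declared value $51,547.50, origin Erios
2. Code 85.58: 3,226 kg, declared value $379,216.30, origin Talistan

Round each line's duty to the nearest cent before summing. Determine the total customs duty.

Line 1 (71.45, Erios, 1,975 liters, $51,547.50):
Base rate for 71.45 is 26%.
The additional-duty order on 71.45 targets Orune, not Erios; it does not apply.
Duty = $51,547.50 × 26% = $13,402.35.
Line 2 (85.58, Talistan, 3,226 kg, $379,216.30):
Base rate for 85.58 is 11% + $0.26/kg.
Origin Talistan qualifies under the Bralmark–Talistan agreement and 85.58 is covered: preferential rate Free applies instead.
Duty = $379,216.30 × 0% = $0.00.
Total = $13,402.35 + $0.00 = $13,402.35.

$13,402.35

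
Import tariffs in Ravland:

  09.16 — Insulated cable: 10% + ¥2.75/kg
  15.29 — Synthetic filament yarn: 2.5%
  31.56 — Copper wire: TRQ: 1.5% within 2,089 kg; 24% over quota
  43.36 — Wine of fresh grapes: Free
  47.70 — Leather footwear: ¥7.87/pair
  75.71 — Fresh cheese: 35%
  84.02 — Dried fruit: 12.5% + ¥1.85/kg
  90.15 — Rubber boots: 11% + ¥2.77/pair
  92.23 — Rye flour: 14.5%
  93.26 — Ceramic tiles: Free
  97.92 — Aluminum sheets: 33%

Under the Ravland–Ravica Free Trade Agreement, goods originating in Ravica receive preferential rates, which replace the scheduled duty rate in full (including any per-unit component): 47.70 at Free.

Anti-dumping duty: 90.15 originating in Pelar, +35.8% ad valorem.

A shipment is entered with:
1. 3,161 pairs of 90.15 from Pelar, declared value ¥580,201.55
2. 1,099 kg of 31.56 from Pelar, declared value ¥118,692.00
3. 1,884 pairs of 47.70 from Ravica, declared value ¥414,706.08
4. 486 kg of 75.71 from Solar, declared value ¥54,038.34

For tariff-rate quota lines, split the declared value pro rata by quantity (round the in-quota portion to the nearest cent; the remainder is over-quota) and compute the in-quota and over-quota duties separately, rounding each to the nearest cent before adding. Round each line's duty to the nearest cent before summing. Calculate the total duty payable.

¥300,984.10

Line 1 (90.15, Pelar, 3,161 pairs, ¥580,201.55):
Base rate for 90.15 is 11% + ¥2.77/pair.
Additional duty on 90.15 from Pelar: +35.8%. Applied ad valorem rate: 11% + 35.8% = 46.8%.
Duty = ¥580,201.55 × 46.8% + 3,161 × ¥2.77 = ¥280,290.30.
Line 2 (31.56, Pelar, 1,099 kg, ¥118,692.00):
Code 31.56 is under a tariff-rate quota (threshold 2,089 kg). Quantity 1,099 kg is within the quota, so the in-quota rate 1.5% applies to the full value.
Duty = ¥118,692.00 × 1.5% = ¥1,780.38.
Line 3 (47.70, Ravica, 1,884 pairs, ¥414,706.08):
Base rate for 47.70 is ¥7.87/pair.
Origin Ravica qualifies under the Ravland–Ravica agreement and 47.70 is covered: preferential rate Free applies instead.
Duty = ¥414,706.08 × 0% = ¥0.00.
Line 4 (75.71, Solar, 486 kg, ¥54,038.34):
Base rate for 75.71 is 35%.
Duty = ¥54,038.34 × 35% = ¥18,913.42.
Total = ¥280,290.30 + ¥1,780.38 + ¥0.00 + ¥18,913.42 = ¥300,984.10.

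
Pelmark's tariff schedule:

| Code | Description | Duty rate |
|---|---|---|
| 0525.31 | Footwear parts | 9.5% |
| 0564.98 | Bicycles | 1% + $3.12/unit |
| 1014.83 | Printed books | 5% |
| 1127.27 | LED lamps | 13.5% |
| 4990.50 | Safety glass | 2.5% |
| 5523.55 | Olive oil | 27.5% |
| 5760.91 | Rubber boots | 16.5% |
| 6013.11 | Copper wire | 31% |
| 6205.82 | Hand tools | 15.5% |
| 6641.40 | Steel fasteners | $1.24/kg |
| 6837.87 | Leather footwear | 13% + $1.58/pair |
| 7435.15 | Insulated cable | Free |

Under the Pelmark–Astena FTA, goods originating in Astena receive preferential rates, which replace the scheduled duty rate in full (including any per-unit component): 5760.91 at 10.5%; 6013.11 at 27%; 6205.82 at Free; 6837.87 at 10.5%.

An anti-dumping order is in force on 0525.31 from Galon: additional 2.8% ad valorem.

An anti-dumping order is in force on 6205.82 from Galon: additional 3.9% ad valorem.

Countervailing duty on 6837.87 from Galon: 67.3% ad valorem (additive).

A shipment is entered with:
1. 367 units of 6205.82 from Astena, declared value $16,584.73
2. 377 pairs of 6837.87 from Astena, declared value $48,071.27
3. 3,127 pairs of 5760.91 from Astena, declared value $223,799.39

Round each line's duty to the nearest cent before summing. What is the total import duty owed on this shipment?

Line 1 (6205.82, Astena, 367 units, $16,584.73):
Base rate for 6205.82 is 15.5%.
Origin Astena qualifies under the Pelmark–Astena agreement and 6205.82 is covered: preferential rate Free applies instead.
The additional-duty order on 6205.82 targets Galon, not Astena; it does not apply.
Duty = $16,584.73 × 0% = $0.00.
Line 2 (6837.87, Astena, 377 pairs, $48,071.27):
Base rate for 6837.87 is 13% + $1.58/pair.
Origin Astena qualifies under the Pelmark–Astena agreement and 6837.87 is covered: preferential rate 10.5% applies instead.
The additional-duty order on 6837.87 targets Galon, not Astena; it does not apply.
Duty = $48,071.27 × 10.5% = $5,047.48.
Line 3 (5760.91, Astena, 3,127 pairs, $223,799.39):
Base rate for 5760.91 is 16.5%.
Origin Astena qualifies under the Pelmark–Astena agreement and 5760.91 is covered: preferential rate 10.5% applies instead.
Duty = $223,799.39 × 10.5% = $23,498.94.
Total = $0.00 + $5,047.48 + $23,498.94 = $28,546.42.

$28,546.42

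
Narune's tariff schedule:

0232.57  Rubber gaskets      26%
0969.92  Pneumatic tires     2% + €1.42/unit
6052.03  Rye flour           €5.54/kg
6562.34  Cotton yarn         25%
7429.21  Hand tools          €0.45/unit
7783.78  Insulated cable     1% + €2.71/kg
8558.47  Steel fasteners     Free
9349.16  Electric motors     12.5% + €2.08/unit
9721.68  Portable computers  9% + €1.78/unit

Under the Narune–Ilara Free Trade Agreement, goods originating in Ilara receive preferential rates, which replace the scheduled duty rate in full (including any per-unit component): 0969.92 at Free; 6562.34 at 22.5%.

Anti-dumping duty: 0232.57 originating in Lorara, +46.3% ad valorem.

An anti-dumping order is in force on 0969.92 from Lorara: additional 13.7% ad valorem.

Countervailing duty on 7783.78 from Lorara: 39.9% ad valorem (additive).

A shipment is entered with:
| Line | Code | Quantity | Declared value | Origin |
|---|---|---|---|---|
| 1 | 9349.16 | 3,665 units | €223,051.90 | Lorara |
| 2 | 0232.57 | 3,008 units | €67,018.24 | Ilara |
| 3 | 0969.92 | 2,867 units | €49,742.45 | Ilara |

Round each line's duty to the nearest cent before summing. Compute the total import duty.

€52,929.43

Line 1 (9349.16, Lorara, 3,665 units, €223,051.90):
Base rate for 9349.16 is 12.5% + €2.08/unit.
Duty = €223,051.90 × 12.5% + 3,665 × €2.08 = €35,504.69.
Line 2 (0232.57, Ilara, 3,008 units, €67,018.24):
Base rate for 0232.57 is 26%.
Origin Ilara is the FTA partner but 0232.57 is not on the preference list; base rate stands.
The additional-duty order on 0232.57 targets Lorara, not Ilara; it does not apply.
Duty = €67,018.24 × 26% = €17,424.74.
Line 3 (0969.92, Ilara, 2,867 units, €49,742.45):
Base rate for 0969.92 is 2% + €1.42/unit.
Origin Ilara qualifies under the Narune–Ilara agreement and 0969.92 is covered: preferential rate Free applies instead.
The additional-duty order on 0969.92 targets Lorara, not Ilara; it does not apply.
Duty = €49,742.45 × 0% = €0.00.
Total = €35,504.69 + €17,424.74 + €0.00 = €52,929.43.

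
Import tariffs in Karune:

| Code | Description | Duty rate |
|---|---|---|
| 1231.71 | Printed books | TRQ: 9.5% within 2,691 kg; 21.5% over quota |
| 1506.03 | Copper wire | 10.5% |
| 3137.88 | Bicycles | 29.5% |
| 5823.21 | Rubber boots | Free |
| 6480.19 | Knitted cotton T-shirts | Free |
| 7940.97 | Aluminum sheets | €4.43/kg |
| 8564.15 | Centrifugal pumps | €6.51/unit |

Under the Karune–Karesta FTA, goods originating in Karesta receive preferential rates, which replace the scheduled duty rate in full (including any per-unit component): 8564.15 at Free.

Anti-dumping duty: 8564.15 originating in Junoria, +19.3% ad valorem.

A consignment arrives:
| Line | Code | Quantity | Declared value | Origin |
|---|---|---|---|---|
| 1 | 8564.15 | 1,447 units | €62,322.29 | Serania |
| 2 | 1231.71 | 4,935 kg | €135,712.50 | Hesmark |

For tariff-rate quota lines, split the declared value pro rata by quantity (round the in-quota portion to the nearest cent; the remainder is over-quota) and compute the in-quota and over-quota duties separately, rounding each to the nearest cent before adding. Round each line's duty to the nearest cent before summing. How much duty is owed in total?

€29,717.86

Line 1 (8564.15, Serania, 1,447 units, €62,322.29):
Base rate for 8564.15 is €6.51/unit.
8564.15 has an FTA preferential rate, but origin Serania is not Karesta; base rate stands.
The additional-duty order on 8564.15 targets Junoria, not Serania; it does not apply.
Duty = 1,447 × €6.51 = €9,419.97.
Line 2 (1231.71, Hesmark, 4,935 kg, €135,712.50):
Code 1231.71 is under a tariff-rate quota (threshold 2,691 kg). In-quota: 2,691 kg at 9.5%; over-quota: 2,244 kg at 21.5%.
Pro-rata value split: in-quota = €135,712.50 × 2,691/4,935 = €74,002.50; over-quota = €135,712.50 − €74,002.50 = €61,710.00.
In-quota duty = €74,002.50 × 9.5% = €7,030.24. Over-quota duty = €61,710.00 × 21.5% = €13,267.65.
Line duty = €7,030.24 + €13,267.65 = €20,297.89.
Total = €9,419.97 + €20,297.89 = €29,717.86.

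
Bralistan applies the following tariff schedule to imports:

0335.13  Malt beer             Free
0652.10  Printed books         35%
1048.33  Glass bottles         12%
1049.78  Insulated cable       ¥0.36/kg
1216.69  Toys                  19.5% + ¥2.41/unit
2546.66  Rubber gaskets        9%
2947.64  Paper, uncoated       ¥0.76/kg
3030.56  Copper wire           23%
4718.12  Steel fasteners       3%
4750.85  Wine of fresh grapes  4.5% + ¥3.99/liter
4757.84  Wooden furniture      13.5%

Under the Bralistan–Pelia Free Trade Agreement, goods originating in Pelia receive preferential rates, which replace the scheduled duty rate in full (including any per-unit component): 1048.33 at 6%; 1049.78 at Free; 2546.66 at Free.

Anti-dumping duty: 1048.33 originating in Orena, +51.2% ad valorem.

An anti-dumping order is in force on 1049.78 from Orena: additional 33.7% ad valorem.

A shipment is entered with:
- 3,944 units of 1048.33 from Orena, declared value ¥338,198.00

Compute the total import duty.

Line 1 (1048.33, Orena, 3,944 units, ¥338,198.00):
Base rate for 1048.33 is 12%.
1048.33 has an FTA preferential rate, but origin Orena is not Pelia; base rate stands.
Additional duty on 1048.33 from Orena: +51.2%. Applied ad valorem rate: 12% + 51.2% = 63.2%.
Duty = ¥338,198.00 × 63.2% = ¥213,741.14.

¥213,741.14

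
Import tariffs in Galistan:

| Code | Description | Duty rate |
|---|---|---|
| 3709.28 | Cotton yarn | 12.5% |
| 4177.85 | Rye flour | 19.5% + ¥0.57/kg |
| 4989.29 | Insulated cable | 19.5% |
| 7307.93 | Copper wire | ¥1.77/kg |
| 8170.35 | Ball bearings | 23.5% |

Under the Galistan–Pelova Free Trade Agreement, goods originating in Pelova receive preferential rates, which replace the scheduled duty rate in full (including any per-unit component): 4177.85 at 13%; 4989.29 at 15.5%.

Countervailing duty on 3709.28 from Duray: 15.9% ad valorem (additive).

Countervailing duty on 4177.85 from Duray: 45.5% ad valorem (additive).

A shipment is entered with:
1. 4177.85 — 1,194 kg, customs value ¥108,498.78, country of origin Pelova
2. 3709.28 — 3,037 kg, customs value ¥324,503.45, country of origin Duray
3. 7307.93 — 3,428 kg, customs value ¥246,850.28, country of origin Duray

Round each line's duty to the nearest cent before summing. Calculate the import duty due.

Line 1 (4177.85, Pelova, 1,194 kg, ¥108,498.78):
Base rate for 4177.85 is 19.5% + ¥0.57/kg.
Origin Pelova qualifies under the Galistan–Pelova agreement and 4177.85 is covered: preferential rate 13% applies instead.
The additional-duty order on 4177.85 targets Duray, not Pelova; it does not apply.
Duty = ¥108,498.78 × 13% = ¥14,104.84.
Line 2 (3709.28, Duray, 3,037 kg, ¥324,503.45):
Base rate for 3709.28 is 12.5%.
Additional duty on 3709.28 from Duray: +15.9%. Applied ad valorem rate: 12.5% + 15.9% = 28.4%.
Duty = ¥324,503.45 × 28.4% = ¥92,158.98.
Line 3 (7307.93, Duray, 3,428 kg, ¥246,850.28):
Base rate for 7307.93 is ¥1.77/kg.
Duty = 3,428 × ¥1.77 = ¥6,067.56.
Total = ¥14,104.84 + ¥92,158.98 + ¥6,067.56 = ¥112,331.38.

¥112,331.38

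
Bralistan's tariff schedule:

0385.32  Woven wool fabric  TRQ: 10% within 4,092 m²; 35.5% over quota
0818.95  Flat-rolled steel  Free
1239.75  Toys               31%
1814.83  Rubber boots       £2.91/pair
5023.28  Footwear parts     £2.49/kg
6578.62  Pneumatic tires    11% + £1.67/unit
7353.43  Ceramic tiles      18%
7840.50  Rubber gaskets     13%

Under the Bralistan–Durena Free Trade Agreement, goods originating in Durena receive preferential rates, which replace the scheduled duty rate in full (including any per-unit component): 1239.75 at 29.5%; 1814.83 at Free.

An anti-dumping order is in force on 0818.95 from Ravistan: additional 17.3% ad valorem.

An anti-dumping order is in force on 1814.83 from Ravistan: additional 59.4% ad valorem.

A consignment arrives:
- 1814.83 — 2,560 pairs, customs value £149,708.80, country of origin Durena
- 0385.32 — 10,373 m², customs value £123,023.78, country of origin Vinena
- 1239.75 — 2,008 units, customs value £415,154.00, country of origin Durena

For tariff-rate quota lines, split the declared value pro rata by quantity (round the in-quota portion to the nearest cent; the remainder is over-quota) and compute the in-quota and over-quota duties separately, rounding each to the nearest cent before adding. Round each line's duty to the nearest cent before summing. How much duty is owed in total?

Line 1 (1814.83, Durena, 2,560 pairs, £149,708.80):
Base rate for 1814.83 is £2.91/pair.
Origin Durena qualifies under the Bralistan–Durena agreement and 1814.83 is covered: preferential rate Free applies instead.
The additional-duty order on 1814.83 targets Ravistan, not Durena; it does not apply.
Duty = £149,708.80 × 0% = £0.00.
Line 2 (0385.32, Vinena, 10,373 m², £123,023.78):
Code 0385.32 is under a tariff-rate quota (threshold 4,092 m²). In-quota: 4,092 m² at 10%; over-quota: 6,281 m² at 35.5%.
Pro-rata value split: in-quota = £123,023.78 × 4,092/10,373 = £48,531.12; over-quota = £123,023.78 − £48,531.12 = £74,492.66.
In-quota duty = £48,531.12 × 10% = £4,853.11. Over-quota duty = £74,492.66 × 35.5% = £26,444.89.
Line duty = £4,853.11 + £26,444.89 = £31,298.00.
Line 3 (1239.75, Durena, 2,008 units, £415,154.00):
Base rate for 1239.75 is 31%.
Origin Durena qualifies under the Bralistan–Durena agreement and 1239.75 is covered: preferential rate 29.5% applies instead.
Duty = £415,154.00 × 29.5% = £122,470.43.
Total = £0.00 + £31,298.00 + £122,470.43 = £153,768.43.

£153,768.43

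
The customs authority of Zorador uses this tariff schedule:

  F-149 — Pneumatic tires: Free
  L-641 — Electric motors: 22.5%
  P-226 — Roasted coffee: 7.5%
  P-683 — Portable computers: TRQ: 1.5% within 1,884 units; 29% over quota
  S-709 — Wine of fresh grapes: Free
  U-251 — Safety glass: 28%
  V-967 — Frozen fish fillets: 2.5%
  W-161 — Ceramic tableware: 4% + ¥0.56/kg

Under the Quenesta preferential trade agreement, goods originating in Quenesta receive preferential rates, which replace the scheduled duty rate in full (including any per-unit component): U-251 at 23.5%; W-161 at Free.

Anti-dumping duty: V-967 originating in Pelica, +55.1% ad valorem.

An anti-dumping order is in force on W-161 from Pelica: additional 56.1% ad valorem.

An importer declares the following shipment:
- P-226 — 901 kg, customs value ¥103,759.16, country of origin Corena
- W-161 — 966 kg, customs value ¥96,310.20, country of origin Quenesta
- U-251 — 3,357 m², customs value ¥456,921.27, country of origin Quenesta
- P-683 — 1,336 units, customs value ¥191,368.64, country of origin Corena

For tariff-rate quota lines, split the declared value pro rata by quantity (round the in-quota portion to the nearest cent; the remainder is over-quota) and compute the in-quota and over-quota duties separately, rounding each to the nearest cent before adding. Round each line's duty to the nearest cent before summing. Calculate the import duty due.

¥118,028.97

Line 1 (P-226, Corena, 901 kg, ¥103,759.16):
Base rate for P-226 is 7.5%.
Duty = ¥103,759.16 × 7.5% = ¥7,781.94.
Line 2 (W-161, Quenesta, 966 kg, ¥96,310.20):
Base rate for W-161 is 4% + ¥0.56/kg.
Origin Quenesta qualifies under the Zorador–Quenesta agreement and W-161 is covered: preferential rate Free applies instead.
The additional-duty order on W-161 targets Pelica, not Quenesta; it does not apply.
Duty = ¥96,310.20 × 0% = ¥0.00.
Line 3 (U-251, Quenesta, 3,357 m², ¥456,921.27):
Base rate for U-251 is 28%.
Origin Quenesta qualifies under the Zorador–Quenesta agreement and U-251 is covered: preferential rate 23.5% applies instead.
Duty = ¥456,921.27 × 23.5% = ¥107,376.50.
Line 4 (P-683, Corena, 1,336 units, ¥191,368.64):
Code P-683 is under a tariff-rate quota (threshold 1,884 units). Quantity 1,336 units is within the quota, so the in-quota rate 1.5% applies to the full value.
Duty = ¥191,368.64 × 1.5% = ¥2,870.53.
Total = ¥7,781.94 + ¥0.00 + ¥107,376.50 + ¥2,870.53 = ¥118,028.97.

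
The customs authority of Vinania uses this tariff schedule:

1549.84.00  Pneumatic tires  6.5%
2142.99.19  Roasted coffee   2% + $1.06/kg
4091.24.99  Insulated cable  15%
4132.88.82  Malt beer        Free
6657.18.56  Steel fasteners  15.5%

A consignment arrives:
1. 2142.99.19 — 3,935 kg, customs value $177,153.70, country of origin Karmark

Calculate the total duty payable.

Line 1 (2142.99.19, Karmark, 3,935 kg, $177,153.70):
Base rate for 2142.99.19 is 2% + $1.06/kg.
Duty = $177,153.70 × 2% + 3,935 × $1.06 = $7,714.17.

$7,714.17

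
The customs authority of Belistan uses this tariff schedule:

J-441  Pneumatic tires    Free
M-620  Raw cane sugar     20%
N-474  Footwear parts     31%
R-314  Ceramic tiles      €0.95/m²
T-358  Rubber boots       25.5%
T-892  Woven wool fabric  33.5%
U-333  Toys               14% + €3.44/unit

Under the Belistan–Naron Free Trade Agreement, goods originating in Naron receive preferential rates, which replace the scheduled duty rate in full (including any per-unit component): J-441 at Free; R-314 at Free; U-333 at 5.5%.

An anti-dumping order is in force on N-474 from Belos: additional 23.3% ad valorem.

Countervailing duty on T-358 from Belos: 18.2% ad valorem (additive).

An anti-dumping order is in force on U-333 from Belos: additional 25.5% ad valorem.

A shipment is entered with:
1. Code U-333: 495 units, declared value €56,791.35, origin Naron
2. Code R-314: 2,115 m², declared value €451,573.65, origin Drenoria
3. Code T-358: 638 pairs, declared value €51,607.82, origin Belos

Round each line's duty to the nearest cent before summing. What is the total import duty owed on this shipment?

Line 1 (U-333, Naron, 495 units, €56,791.35):
Base rate for U-333 is 14% + €3.44/unit.
Origin Naron qualifies under the Belistan–Naron agreement and U-333 is covered: preferential rate 5.5% applies instead.
The additional-duty order on U-333 targets Belos, not Naron; it does not apply.
Duty = €56,791.35 × 5.5% = €3,123.52.
Line 2 (R-314, Drenoria, 2,115 m², €451,573.65):
Base rate for R-314 is €0.95/m².
R-314 has an FTA preferential rate, but origin Drenoria is not Naron; base rate stands.
Duty = 2,115 × €0.95 = €2,009.25.
Line 3 (T-358, Belos, 638 pairs, €51,607.82):
Base rate for T-358 is 25.5%.
Additional duty on T-358 from Belos: +18.2%. Applied ad valorem rate: 25.5% + 18.2% = 43.7%.
Duty = €51,607.82 × 43.7% = €22,552.62.
Total = €3,123.52 + €2,009.25 + €22,552.62 = €27,685.39.

€27,685.39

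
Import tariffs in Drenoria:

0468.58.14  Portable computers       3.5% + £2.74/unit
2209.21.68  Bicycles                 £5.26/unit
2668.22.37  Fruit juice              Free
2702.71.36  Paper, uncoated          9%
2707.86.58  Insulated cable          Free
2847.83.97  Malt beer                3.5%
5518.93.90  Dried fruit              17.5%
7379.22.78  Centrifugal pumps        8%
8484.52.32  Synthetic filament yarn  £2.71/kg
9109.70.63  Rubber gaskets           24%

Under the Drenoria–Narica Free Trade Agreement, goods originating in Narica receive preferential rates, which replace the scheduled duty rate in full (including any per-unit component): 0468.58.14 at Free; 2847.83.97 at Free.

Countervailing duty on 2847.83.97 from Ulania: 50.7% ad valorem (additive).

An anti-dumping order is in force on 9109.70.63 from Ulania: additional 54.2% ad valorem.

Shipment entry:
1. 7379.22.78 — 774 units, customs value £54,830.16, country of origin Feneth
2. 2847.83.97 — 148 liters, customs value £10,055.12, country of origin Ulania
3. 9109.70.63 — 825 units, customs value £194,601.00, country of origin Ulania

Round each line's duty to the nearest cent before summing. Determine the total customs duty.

£162,014.27

Line 1 (7379.22.78, Feneth, 774 units, £54,830.16):
Base rate for 7379.22.78 is 8%.
Duty = £54,830.16 × 8% = £4,386.41.
Line 2 (2847.83.97, Ulania, 148 liters, £10,055.12):
Base rate for 2847.83.97 is 3.5%.
2847.83.97 has an FTA preferential rate, but origin Ulania is not Narica; base rate stands.
Additional duty on 2847.83.97 from Ulania: +50.7%. Applied ad valorem rate: 3.5% + 50.7% = 54.2%.
Duty = £10,055.12 × 54.2% = £5,449.88.
Line 3 (9109.70.63, Ulania, 825 units, £194,601.00):
Base rate for 9109.70.63 is 24%.
Additional duty on 9109.70.63 from Ulania: +54.2%. Applied ad valorem rate: 24% + 54.2% = 78.2%.
Duty = £194,601.00 × 78.2% = £152,177.98.
Total = £4,386.41 + £5,449.88 + £152,177.98 = £162,014.27.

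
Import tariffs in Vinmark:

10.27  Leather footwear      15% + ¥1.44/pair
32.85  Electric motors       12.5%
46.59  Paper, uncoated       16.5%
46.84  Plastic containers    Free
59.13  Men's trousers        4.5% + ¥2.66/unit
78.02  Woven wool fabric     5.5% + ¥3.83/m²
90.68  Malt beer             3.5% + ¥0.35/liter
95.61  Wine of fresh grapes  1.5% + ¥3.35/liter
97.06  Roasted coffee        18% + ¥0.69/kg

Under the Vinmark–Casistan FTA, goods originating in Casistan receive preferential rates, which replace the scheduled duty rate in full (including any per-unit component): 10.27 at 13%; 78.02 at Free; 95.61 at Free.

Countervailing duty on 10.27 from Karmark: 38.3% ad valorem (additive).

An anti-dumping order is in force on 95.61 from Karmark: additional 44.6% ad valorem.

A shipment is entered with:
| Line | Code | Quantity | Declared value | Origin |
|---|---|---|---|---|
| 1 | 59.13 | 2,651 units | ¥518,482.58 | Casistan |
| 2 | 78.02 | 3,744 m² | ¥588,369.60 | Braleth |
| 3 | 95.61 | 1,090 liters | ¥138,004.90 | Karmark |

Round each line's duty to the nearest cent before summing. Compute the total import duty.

¥144,354.99

Line 1 (59.13, Casistan, 2,651 units, ¥518,482.58):
Base rate for 59.13 is 4.5% + ¥2.66/unit.
Origin Casistan is the FTA partner but 59.13 is not on the preference list; base rate stands.
Duty = ¥518,482.58 × 4.5% + 2,651 × ¥2.66 = ¥30,383.38.
Line 2 (78.02, Braleth, 3,744 m², ¥588,369.60):
Base rate for 78.02 is 5.5% + ¥3.83/m².
78.02 has an FTA preferential rate, but origin Braleth is not Casistan; base rate stands.
Duty = ¥588,369.60 × 5.5% + 3,744 × ¥3.83 = ¥46,699.85.
Line 3 (95.61, Karmark, 1,090 liters, ¥138,004.90):
Base rate for 95.61 is 1.5% + ¥3.35/liter.
95.61 has an FTA preferential rate, but origin Karmark is not Casistan; base rate stands.
Additional duty on 95.61 from Karmark: +44.6%. Applied ad valorem rate: 1.5% + 44.6% = 46.1%.
Duty = ¥138,004.90 × 46.1% + 1,090 × ¥3.35 = ¥67,271.76.
Total = ¥30,383.38 + ¥46,699.85 + ¥67,271.76 = ¥144,354.99.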